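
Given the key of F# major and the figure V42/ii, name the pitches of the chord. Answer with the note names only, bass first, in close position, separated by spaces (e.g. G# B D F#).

The slash means an applied dominant: we want the dominant of ii. In F# major, ii is G# minor, and its dominant is built on D#.
Building a dominant seventh chord on D# gives D#-F##-A#-C#.
With the 42 figure the chord is in third inversion; from the bass C# upward in close position it reads C#-D#-F##-A#.

C# D# F## A#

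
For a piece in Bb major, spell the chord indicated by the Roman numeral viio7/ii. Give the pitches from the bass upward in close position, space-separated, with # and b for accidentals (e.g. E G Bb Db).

B D F Ab

The slash marks an applied leading-tone chord: viio of ii. In Bb major, ii is C, so the leading tone to it is B, a half step below.
Building a fully diminished seventh chord on B gives B-D-F-Ab.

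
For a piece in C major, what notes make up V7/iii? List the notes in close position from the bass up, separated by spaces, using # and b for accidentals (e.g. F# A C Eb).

B D# F# A

The slash means an applied dominant: we want the dominant of iii. In C major, iii is E minor, and its dominant is built on B.
Building a dominant seventh chord on B gives B-D#-F#-A.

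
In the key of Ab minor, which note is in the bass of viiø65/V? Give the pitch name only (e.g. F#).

F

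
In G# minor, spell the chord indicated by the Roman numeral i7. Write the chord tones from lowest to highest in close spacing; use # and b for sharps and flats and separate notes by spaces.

The numeral's case and figure indicate a minor seventh chord. In G# minor its root, the first degree, is G#.
That chord is spelled G#-B-D#-F#.

G# B D# F#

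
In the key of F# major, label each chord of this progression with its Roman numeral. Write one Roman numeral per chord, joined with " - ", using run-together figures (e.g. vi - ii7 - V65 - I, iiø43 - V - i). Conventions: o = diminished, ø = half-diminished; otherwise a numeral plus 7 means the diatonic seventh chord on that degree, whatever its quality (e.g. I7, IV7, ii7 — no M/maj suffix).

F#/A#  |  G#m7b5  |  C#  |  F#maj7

I6 - iiø7 - V - I7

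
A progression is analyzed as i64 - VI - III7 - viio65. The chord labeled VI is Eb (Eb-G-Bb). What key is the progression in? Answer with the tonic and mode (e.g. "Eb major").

VI is given as Eb-G-Bb — a major triad with root Eb.
VI on Eb implies Eb is the submediant; that puts the tonic at G, and the uppercase numeral fits minor mode.

G minor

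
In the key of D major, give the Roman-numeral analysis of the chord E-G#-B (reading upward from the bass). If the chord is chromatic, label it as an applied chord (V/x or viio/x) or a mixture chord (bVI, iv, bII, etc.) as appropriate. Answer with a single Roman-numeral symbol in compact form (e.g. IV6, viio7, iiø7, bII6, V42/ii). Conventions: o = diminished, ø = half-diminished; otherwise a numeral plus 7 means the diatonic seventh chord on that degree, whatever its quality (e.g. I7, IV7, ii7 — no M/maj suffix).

The pitches E-G#-B form a major triad rooted on E.
E is not a diatonic chord root with this quality in D major, but it lies a perfect fifth above A (V), so the chord functions as an applied dominant of V.

V/V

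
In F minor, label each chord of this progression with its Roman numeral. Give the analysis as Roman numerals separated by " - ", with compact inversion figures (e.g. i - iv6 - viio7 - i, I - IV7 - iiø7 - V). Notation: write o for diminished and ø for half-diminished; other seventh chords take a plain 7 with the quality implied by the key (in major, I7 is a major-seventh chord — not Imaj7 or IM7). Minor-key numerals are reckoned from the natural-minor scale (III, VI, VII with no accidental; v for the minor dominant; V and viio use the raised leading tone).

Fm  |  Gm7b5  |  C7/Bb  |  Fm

Fm: root F is the tonic; minor triad there is i.
Gm7b5 has root G, degree 2 in F minor, so iiø7.
C7/Bb has root C, degree 5 in F minor, so V42.
Fm: minor triad on F = scale degree 1 → i.

i - iiø7 - V42 - i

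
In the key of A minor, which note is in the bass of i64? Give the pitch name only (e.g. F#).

E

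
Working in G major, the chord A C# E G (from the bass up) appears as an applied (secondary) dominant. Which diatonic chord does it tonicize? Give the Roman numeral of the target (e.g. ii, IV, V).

V

The chord is a dominant seventh chord on A.
A dominant resolves down a perfect fifth: A → D. In G major, D is scale degree 5, i.e. V.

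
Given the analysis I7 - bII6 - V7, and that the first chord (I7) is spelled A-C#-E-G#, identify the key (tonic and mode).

I7 is given as A-C#-E-G# — a major seventh chord with root A.
If A is scale degree 1 and the mode makes that degree carry a major seventh chord, the tonic is A and the mode is major.

A major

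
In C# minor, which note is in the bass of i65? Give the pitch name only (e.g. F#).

E

i in C# minor has root C#; the chord is C#-E-G#-B.
The figure 65 means first inversion — the third is in the bass.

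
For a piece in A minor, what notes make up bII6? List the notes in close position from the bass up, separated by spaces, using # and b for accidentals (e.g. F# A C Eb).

D F Bb

Scale degree 2 in A minor is B; lowering it a half step gives Bb. bII6 is the Neapolitan sixth — a major triad on the lowered second degree, here in its customary first inversion.
So the chord is Bb-D-F, a major triad.
The figured bass 6 indicates first inversion, placing the third (D) in the bass: D-F-Bb.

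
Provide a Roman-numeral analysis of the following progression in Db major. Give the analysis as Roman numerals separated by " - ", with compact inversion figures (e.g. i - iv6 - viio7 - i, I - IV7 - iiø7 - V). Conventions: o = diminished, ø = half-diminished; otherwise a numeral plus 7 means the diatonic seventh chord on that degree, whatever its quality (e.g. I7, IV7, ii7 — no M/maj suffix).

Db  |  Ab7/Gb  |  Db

I - V42 - I

Db has root Db, degree 1 in Db major, so I.
Ab7/Gb: dominant seventh chord on Ab = scale degree 5 → V42.
Db: major triad on Db = scale degree 1 → I.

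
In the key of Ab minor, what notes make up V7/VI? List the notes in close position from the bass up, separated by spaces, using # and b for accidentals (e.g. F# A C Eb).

The slash means an applied dominant: we want the dominant of VI. In Ab minor, VI is Fb major, and its dominant is built on Cb.
Building a dominant seventh chord on Cb gives Cb-Eb-Gb-Bbb.

Cb Eb Gb Bbb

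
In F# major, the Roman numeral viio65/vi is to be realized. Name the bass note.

E#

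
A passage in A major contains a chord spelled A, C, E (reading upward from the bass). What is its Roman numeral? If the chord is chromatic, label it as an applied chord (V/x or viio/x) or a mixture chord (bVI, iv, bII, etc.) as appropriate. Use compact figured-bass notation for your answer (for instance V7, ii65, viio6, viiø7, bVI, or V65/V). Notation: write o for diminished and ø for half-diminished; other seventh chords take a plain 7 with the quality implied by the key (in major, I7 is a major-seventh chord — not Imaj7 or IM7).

i

Stacked in thirds the chord is A-C-E: a minor triad on A.
A is the first degree of A major. This is the minor tonic, borrowed from the parallel minor.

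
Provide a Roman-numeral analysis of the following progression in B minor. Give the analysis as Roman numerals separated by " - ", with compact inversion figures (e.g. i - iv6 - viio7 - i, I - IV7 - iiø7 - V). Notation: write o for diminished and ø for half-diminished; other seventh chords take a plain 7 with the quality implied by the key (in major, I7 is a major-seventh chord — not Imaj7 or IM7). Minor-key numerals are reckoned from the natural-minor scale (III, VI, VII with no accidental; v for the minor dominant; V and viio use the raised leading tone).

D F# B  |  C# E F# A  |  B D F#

D-F#-B: root B is the tonic; minor triad there is i6.
C#-E-F#-A: root F# is the dominant; minor seventh chord there is v43.
B-D-F#: minor triad on B = scale degree 1 → i.

i6 - v43 - i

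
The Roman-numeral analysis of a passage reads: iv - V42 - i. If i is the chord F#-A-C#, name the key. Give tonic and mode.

F# minor

The chord F#m is a minor triad rooted on F#; its label is i.
If F# is scale degree 1 and the mode makes that degree carry a minor triad, the tonic is F# and the mode is minor.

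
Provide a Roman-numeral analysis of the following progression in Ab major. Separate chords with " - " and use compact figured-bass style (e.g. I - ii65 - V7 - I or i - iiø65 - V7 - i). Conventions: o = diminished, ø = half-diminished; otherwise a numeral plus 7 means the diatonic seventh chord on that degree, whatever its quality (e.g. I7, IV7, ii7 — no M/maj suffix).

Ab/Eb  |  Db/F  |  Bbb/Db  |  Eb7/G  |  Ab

I64 - IV6 - bII6 - V65 - I

Ab/Eb has root Ab, degree 1 in Ab major, so I64.
Db/F: major triad on Db = scale degree 4 → IV6.
Bbb/Db: major triad on Bbb — chromatic; Bbb is the lowered second degree, so this is the Neapolitan sixth, bII6 (third, Db, in the bass — hence the 6).
Eb7/G: dominant seventh chord on Eb = scale degree 5 → V65.
Ab: major triad on Ab = scale degree 1 → I.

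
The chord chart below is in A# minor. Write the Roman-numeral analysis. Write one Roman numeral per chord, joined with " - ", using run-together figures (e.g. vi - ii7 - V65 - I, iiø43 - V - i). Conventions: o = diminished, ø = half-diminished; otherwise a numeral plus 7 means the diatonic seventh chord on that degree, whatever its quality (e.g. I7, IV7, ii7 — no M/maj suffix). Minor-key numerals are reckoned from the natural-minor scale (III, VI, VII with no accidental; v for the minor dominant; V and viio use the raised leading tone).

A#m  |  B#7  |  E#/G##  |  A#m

i - V7/V - V6 - i

A#m: minor triad on A# = scale degree 1 → i.
B#7 is the secondary dominant of V (dominant seventh chord on B#): V7/V.
E#/G##: root E# is the dominant; major triad there is V6.
A#m: root A# is the tonic; minor triad there is i.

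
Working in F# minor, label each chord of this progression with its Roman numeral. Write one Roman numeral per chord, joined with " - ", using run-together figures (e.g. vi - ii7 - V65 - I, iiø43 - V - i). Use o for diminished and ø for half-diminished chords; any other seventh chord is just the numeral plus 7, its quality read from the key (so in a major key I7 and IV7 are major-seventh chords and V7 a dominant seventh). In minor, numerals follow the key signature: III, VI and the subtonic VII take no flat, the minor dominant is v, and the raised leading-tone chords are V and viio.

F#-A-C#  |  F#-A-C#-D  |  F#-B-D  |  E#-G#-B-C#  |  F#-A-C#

i - VI65 - iv64 - V65 - i

F#-A-C#: minor triad on F# = scale degree 1 → i.
F#-A-C#-D: root D is the submediant; major seventh chord there is VI65.
F#-B-D: root B is the subdominant; minor triad there is iv64.
E#-G#-B-C#: dominant seventh chord on C# = scale degree 5 → V65.
F#-A-C#: root F# is the tonic; minor triad there is i.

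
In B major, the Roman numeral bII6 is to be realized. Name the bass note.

bII in B major has root C; the chord is C-E-G.
The figure 6 means first inversion — the third is in the bass.

E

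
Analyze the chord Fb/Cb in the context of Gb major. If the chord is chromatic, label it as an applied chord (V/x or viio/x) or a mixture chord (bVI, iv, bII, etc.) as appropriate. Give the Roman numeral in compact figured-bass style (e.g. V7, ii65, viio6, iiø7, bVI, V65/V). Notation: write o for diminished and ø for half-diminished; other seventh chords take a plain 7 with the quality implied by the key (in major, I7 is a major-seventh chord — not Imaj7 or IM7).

The pitches Fb-Ab-Cb form a major triad rooted on Fb.
Fb is the lowered seventh degree of Gb major (diatonic 7 would be F). This is a major triad on the lowered seventh degree (the subtonic), borrowed from the parallel minor.
With Cb in the bass the chord is in second inversion, so the figured bass is 64.

bVII64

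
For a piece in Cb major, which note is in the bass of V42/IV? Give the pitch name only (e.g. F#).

Bbb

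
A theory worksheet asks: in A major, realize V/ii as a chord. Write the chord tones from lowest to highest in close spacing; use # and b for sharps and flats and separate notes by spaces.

F# A# C#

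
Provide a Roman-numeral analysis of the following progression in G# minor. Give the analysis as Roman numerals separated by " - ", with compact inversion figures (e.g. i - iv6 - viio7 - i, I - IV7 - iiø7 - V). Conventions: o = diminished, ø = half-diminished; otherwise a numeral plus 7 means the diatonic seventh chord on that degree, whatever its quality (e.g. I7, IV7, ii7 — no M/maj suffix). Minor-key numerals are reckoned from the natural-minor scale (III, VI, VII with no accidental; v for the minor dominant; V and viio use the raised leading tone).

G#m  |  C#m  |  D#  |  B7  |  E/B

G#m: minor triad on G# = scale degree 1 → i.
C#m: minor triad on C# = scale degree 4 → iv.
D# has root D#, degree 5 in G# minor, so V.
B7 is the secondary dominant of VI (dominant seventh chord on B): V7/VI.
E/B: root E is the submediant; major triad there is VI64.

i - iv - V - V7/VI - VI64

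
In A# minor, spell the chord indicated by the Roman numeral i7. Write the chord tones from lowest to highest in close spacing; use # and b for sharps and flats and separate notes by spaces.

A# C# E# G#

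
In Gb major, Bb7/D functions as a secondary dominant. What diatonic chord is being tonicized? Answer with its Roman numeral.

vi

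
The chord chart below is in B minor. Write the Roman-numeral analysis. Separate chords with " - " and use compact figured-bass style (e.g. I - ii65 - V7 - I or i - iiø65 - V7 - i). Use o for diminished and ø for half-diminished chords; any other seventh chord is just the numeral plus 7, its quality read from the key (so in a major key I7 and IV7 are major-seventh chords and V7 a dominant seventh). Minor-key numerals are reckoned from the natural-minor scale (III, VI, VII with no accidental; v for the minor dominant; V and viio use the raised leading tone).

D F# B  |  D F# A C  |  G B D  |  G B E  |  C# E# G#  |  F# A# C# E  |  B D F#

D-F#-B: minor triad on B = scale degree 1 → i6.
D-F#-A-C is the secondary dominant of VI (dominant seventh chord on D): V7/VI.
G-B-D has root G, degree 6 in B minor, so VI.
G-B-E: root E is the subdominant; minor triad there is iv6.
C#-E#-G# is the secondary dominant of V (major triad on C#): V/V.
F#-A#-C#-E has root F#, degree 5 in B minor, so V7.
B-D-F#: root B is the tonic; minor triad there is i.

i6 - V7/VI - VI - iv6 - V/V - V7 - i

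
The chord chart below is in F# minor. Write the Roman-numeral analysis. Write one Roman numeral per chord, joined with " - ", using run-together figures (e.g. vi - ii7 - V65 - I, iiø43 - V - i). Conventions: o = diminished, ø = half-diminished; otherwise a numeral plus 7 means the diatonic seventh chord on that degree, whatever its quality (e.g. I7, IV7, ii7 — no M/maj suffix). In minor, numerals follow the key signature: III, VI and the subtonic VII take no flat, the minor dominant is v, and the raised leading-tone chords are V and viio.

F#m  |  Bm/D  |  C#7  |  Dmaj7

i - iv6 - V7 - VI7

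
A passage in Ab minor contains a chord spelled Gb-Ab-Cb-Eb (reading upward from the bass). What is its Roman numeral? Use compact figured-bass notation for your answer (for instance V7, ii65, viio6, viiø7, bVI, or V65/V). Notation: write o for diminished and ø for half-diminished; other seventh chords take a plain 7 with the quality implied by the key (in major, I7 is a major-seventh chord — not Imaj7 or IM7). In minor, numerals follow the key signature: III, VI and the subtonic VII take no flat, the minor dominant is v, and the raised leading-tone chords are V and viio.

The pitches Ab-Cb-Eb-Gb form a minor seventh chord rooted on Ab.
Ab is scale degree 1 in Ab minor, and a minor seventh chord on that degree is written i7.
With Gb in the bass the chord is in third inversion, so the figured bass is 42.

i42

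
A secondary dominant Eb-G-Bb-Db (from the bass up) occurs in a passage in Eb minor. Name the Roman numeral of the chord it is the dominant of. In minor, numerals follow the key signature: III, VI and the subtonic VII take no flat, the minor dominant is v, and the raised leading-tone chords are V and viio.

iv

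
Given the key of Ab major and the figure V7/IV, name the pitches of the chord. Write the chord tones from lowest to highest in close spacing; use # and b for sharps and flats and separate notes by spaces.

Ab C Eb Gb

V7/IV is a secondary dominant — the dominant seventh of IV. IV in Ab major is Db, so the applied chord's root is Ab, a perfect fifth above.
Building a dominant seventh chord on Ab gives Ab-C-Eb-Gb.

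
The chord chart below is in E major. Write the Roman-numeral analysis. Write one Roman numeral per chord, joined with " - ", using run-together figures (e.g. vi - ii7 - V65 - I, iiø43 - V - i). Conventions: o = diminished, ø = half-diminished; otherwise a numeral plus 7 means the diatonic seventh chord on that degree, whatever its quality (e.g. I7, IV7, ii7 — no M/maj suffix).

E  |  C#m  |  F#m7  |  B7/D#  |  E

I - vi - ii7 - V65 - I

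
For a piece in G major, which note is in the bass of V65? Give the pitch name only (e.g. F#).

F#

V in G major has root D; the chord is D-F#-A-C.
The figure 65 means first inversion — the third is in the bass.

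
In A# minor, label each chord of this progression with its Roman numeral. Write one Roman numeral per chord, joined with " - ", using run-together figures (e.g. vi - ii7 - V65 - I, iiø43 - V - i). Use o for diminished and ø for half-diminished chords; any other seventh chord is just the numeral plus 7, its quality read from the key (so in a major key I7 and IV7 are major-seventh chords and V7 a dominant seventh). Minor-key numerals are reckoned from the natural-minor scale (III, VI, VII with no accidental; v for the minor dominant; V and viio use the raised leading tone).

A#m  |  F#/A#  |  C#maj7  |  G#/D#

A#m: minor triad on A# = scale degree 1 → i.
F#/A# has root F#, degree 6 in A# minor, so VI6.
C#maj7: root C# is the mediant; major seventh chord there is III7.
G#/D# has root G#, degree 7 in A# minor, so VII64.

i - VI6 - III7 - VII64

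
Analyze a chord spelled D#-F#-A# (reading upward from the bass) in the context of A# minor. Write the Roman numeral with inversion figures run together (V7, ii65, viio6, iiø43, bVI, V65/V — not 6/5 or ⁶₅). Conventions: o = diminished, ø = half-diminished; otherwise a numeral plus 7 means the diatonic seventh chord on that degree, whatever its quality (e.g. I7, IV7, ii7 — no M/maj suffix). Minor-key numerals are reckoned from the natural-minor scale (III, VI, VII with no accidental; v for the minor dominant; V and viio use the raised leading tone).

The pitches D#-F#-A# form a minor triad rooted on D#.
D# is scale degree 4 in A# minor, and a minor triad on that degree is written iv.

iv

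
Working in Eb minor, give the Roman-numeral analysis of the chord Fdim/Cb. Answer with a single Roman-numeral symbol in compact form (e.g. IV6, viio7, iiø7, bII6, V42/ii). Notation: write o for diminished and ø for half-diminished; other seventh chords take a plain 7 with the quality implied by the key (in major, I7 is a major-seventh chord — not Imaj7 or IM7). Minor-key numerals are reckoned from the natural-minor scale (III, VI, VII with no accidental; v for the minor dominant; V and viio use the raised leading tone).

iio64

Stacked in thirds the chord is F-Ab-Cb: a diminished triad on F.
In Eb minor, F is the supertonic; the diatonic diminished triad there is iio.
With Cb in the bass the chord is in second inversion, so the figured bass is 64.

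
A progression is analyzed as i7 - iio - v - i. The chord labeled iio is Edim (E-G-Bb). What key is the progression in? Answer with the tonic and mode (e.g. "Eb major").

The chord Edim is a diminished triad rooted on E; its label is iio.
iio on E implies E is the supertonic; that puts the tonic at D, and the lowercase numeral fits minor mode.

D minor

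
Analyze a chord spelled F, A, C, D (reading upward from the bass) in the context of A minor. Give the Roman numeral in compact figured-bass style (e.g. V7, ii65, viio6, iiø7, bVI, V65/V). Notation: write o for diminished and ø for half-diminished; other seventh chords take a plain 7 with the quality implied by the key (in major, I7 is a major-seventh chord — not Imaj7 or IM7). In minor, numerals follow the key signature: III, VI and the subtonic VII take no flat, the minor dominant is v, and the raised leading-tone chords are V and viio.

iv65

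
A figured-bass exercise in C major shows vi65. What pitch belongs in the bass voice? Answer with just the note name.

C

vi in C major has root A; the chord is A-C-E-G.
The figure 65 means first inversion — the third is in the bass.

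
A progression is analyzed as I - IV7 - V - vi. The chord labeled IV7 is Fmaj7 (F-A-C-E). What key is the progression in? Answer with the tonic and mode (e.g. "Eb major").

The chord Fmaj7 is a major seventh chord rooted on F; its label is IV7.
Counting down 3 scale steps from F places the tonic on C; a major seventh chord on degree 4 is diatonic only in major.

C major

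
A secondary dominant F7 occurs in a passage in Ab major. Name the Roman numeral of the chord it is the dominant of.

The chord is a dominant seventh chord on F.
A dominant resolves down a perfect fifth: F → Bb. In Ab major, Bb is scale degree 2, i.e. ii.

ii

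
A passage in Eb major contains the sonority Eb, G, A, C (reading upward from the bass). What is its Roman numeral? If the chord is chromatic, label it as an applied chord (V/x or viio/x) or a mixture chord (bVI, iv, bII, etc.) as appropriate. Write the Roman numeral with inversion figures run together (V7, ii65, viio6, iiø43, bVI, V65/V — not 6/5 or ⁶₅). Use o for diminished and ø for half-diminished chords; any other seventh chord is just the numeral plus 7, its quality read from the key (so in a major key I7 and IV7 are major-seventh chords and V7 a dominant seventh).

viiø43/V

The pitches A-C-Eb-G form a half-diminished seventh chord rooted on A.
A sits a half step below Bb (V in Eb major); a diminished chord there is the applied leading-tone chord of V.
With Eb in the bass the chord is in second inversion, so the figured bass is 43.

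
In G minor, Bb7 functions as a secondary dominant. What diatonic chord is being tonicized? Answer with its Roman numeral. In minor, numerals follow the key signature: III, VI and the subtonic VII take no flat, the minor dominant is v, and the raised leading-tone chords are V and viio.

VI

The chord is a dominant seventh chord on Bb.
A dominant resolves down a perfect fifth: Bb → Eb. In G minor, Eb is scale degree 6, i.e. VI.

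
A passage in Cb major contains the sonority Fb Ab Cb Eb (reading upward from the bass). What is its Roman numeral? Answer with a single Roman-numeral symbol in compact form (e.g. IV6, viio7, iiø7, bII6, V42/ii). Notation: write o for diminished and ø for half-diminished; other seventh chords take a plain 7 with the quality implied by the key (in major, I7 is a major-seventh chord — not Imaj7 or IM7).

IV7

The pitches Fb-Ab-Cb-Eb form a major seventh chord rooted on Fb.
In Cb major, Fb is the subdominant; the diatonic major seventh chord there is IV7.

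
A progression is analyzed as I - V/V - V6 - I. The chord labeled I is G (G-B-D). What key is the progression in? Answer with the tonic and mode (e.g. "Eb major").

The chord G is a major triad rooted on G; its label is I.
If G is scale degree 1 and the mode makes that degree carry a major triad, the tonic is G and the mode is major.

G major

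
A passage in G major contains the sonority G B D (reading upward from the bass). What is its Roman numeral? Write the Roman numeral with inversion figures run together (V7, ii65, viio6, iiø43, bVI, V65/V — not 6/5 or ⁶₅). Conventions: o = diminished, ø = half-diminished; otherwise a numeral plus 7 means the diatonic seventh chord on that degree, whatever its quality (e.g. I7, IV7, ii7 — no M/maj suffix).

I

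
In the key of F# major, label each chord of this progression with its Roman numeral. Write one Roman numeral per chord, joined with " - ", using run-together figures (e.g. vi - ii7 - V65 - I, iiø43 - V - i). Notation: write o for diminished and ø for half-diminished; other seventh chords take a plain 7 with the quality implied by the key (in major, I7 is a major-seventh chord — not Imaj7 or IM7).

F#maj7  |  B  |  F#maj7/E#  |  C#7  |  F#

I7 - IV - I42 - V7 - I

F#maj7: major seventh chord on F# = scale degree 1 → I7.
B has root B, degree 4 in F# major, so IV.
F#maj7/E#: major seventh chord on F# = scale degree 1 → I42.
C#7 has root C#, degree 5 in F# major, so V7.
F#: major triad on F# = scale degree 1 → I.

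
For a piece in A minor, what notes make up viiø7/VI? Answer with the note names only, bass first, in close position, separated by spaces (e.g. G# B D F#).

E G Bb D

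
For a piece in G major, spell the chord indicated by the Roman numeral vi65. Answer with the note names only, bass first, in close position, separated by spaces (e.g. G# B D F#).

G B D E

In G major, the submediant is E, and the diatonic chord built there is a minor seventh chord.
That chord is spelled E-G-B-D.
With the 65 figure the chord is in first inversion; from the bass G upward in close position it reads G-B-D-E.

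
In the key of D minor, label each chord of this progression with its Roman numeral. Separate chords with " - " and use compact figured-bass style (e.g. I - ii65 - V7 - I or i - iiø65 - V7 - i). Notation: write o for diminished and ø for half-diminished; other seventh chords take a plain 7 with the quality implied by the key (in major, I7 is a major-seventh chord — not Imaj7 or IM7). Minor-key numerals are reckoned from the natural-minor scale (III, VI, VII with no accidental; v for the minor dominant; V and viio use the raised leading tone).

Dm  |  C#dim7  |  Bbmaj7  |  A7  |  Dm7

Dm: root D is the tonic; minor triad there is i.
C#dim7: root C# is the leading tone; fully diminished seventh chord there is viio7.
Bbmaj7 has root Bb, degree 6 in D minor, so VI7.
A7: dominant seventh chord on A = scale degree 5 → V7.
Dm7: root D is the tonic; minor seventh chord there is i7.

i - viio7 - VI7 - V7 - i7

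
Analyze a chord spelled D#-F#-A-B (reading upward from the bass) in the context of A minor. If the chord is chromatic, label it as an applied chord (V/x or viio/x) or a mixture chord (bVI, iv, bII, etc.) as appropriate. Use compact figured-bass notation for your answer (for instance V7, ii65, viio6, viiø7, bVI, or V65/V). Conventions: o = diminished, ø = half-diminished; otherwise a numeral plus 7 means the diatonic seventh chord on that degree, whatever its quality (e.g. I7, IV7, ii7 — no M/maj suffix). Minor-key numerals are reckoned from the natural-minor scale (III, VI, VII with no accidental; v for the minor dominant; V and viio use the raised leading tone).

V65/V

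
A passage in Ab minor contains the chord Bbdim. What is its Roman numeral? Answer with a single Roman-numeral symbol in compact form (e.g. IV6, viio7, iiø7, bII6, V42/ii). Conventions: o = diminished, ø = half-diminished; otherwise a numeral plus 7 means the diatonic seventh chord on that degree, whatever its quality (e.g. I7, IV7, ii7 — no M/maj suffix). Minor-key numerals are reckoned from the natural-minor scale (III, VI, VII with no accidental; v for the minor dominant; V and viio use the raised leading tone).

iio

The pitches Bb-Db-Fb form a diminished triad rooted on Bb.
Bb is scale degree 2 in Ab minor, and a diminished triad on that degree is written iio.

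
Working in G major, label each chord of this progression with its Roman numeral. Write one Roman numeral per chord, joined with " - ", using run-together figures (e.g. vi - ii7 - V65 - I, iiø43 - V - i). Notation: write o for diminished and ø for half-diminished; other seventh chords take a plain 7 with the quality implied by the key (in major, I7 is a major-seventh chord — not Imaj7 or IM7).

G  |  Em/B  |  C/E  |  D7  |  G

G has root G, degree 1 in G major, so I.
Em/B: minor triad on E = scale degree 6 → vi64.
C/E: major triad on C = scale degree 4 → IV6.
D7: root D is the dominant; dominant seventh chord there is V7.
G: root G is the tonic; major triad there is I.

I - vi64 - IV6 - V7 - I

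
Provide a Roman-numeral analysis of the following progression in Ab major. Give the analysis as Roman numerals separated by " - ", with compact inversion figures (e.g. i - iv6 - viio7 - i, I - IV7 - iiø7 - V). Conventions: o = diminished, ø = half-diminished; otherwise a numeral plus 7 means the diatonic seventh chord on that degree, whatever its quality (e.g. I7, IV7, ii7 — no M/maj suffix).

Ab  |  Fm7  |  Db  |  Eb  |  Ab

Ab: major triad on Ab = scale degree 1 → I.
Fm7 has root F, degree 6 in Ab major, so vi7.
Db: root Db is the subdominant; major triad there is IV.
Eb: root Eb is the dominant; major triad there is V.
Ab: root Ab is the tonic; major triad there is I.

I - vi7 - IV - V - I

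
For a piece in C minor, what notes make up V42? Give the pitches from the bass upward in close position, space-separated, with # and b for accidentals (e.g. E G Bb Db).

F G B D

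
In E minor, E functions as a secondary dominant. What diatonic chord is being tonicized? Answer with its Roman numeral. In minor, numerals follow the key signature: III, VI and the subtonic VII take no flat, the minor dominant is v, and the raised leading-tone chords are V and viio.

iv

The chord is a major triad on E.
A dominant resolves down a perfect fifth: E → A. In E minor, A is scale degree 4, i.e. iv.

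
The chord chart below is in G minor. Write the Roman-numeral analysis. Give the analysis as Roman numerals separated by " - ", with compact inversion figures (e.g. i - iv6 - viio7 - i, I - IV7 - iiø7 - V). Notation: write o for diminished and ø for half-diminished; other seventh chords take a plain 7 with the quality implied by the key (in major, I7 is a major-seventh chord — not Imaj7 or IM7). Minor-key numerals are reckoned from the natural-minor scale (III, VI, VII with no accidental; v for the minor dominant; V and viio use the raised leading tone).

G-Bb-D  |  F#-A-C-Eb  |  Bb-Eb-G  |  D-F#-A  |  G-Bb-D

i - viio7 - VI64 - V - i

G-Bb-D has root G, degree 1 in G minor, so i.
F#-A-C-Eb has root F#, degree 7 in G minor, so viio7.
Bb-Eb-G: root Eb is the submediant; major triad there is VI64.
D-F#-A: major triad on D = scale degree 5 → V.
G-Bb-D has root G, degree 1 in G minor, so i.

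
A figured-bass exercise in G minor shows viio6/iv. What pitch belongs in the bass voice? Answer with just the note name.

The applied chord viio6/iv is rooted on B: B-D-F.
The figure 6 means first inversion — the third is in the bass.

D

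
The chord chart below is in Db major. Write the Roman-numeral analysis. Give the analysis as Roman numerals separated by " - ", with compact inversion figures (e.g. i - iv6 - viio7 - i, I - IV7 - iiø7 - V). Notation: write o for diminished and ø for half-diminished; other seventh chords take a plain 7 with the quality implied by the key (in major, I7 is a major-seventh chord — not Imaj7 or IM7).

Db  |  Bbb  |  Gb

I - bVI - IV

Db: major triad on Db = scale degree 1 → I.
Bbb: Bbb with this quality isn't in the key; it's bVI, borrowed from the parallel minor.
Gb: major triad on Gb = scale degree 4 → IV.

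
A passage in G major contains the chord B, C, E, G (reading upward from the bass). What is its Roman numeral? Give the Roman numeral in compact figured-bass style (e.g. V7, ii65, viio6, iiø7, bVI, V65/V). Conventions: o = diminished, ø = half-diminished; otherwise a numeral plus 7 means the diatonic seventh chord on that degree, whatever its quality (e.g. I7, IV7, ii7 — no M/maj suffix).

The pitches C-E-G-B form a major seventh chord rooted on C.
In G major, C is the subdominant; the diatonic major seventh chord there is IV7.
With B in the bass the chord is in third inversion, so the figured bass is 42.

IV42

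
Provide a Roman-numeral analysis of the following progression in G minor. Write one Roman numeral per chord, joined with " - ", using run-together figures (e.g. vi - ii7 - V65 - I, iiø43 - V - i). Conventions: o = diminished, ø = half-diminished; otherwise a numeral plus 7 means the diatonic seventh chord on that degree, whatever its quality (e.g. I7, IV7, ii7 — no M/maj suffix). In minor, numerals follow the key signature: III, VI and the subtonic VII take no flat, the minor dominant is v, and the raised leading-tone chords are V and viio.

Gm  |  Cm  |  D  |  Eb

i - iv - V - VI

Gm: root G is the tonic; minor triad there is i.
Cm: root C is the subdominant; minor triad there is iv.
D: root D is the dominant; major triad there is V.
Eb: major triad on Eb = scale degree 6 → VI.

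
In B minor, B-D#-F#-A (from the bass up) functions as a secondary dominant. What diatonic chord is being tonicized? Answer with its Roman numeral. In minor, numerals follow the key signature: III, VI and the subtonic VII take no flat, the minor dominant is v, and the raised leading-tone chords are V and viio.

iv

The chord is a dominant seventh chord on B.
A dominant resolves down a perfect fifth: B → E. In B minor, E is scale degree 4, i.e. iv.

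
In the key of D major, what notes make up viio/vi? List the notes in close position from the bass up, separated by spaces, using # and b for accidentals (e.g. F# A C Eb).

A# C# E

The slash marks an applied leading-tone chord: viio of vi. In D major, vi is B, so the leading tone to it is A#, a half step below.
Building a diminished triad on A# gives A#-C#-E.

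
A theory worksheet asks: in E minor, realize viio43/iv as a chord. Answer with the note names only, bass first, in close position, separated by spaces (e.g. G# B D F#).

The slash marks an applied leading-tone chord: viio of iv. In E minor, iv is A, so the leading tone to it is G#, a half step below.
Building a fully diminished seventh chord on G# gives G#-B-D-F.
With the 43 figure the chord is in second inversion; from the bass D upward in close position it reads D-F-G#-B.

D F G# B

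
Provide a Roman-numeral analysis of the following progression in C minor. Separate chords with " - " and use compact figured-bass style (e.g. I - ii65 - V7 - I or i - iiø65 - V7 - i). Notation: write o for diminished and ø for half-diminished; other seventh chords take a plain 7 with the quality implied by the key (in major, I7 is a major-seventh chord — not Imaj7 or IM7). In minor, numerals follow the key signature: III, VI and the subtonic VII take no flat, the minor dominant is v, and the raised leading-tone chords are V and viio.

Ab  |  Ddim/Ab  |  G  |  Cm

Ab has root Ab, degree 6 in C minor, so VI.
Ddim/Ab has root D, degree 2 in C minor, so iio64.
G has root G, degree 5 in C minor, so V.
Cm: minor triad on C = scale degree 1 → i.

VI - iio64 - V - i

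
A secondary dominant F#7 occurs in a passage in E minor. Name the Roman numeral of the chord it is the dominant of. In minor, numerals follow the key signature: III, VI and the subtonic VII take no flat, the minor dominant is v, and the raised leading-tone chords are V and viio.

V

The chord is a dominant seventh chord on F#.
A dominant resolves down a perfect fifth: F# → B. In E minor, B is scale degree 5, i.e. V.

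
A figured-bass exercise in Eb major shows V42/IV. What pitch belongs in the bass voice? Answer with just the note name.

The applied chord V42/IV is rooted on Eb: Eb-G-Bb-Db.
The figure 42 means third inversion — the seventh is in the bass.

Db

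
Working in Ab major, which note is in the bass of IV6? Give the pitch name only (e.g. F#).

IV in Ab major has root Db; the chord is Db-F-Ab.
The figure 6 means first inversion — the third is in the bass.

F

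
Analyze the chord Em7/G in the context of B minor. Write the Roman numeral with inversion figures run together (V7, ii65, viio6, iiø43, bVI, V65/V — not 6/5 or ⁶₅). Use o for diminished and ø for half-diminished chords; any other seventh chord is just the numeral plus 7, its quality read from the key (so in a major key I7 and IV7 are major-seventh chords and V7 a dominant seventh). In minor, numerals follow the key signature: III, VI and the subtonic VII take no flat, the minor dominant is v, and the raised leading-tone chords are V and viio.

The pitches E-G-B-D form a minor seventh chord rooted on E.
In B minor, E is the subdominant; the diatonic minor seventh chord there is iv7.
With G in the bass the chord is in first inversion, so the figured bass is 65.

iv65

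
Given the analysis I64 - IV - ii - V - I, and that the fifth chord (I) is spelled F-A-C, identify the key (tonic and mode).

F major

The chord F is a major triad rooted on F; its label is I.
If F is scale degree 1 and the mode makes that degree carry a major triad, the tonic is F and the mode is major.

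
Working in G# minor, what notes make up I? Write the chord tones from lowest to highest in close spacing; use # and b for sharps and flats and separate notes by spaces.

I is the major tonic (Picardy third), borrowed from the parallel major. In G# minor that root is G#.
So the chord is G#-B#-D#.

G# B# D#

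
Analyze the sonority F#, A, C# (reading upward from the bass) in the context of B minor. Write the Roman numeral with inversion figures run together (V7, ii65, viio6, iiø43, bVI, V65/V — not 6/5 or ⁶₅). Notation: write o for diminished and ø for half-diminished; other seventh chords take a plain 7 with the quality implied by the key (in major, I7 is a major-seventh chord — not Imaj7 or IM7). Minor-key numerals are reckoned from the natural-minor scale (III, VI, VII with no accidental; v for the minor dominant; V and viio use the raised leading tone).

v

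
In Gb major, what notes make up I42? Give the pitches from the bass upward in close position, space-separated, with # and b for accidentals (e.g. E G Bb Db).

The numeral's case and figure indicate a major seventh chord. In Gb major its root, the tonic, is Gb.
Stacking thirds from Gb gives Gb-Bb-Db-F.
The figured bass 42 indicates third inversion, placing the seventh (F) in the bass: F-Gb-Bb-Db.

F Gb Bb Db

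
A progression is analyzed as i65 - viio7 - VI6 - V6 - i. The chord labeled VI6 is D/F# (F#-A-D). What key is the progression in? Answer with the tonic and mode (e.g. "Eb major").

F# minor

VI6 is given as F#-A-D — a major triad with root D.
If D is scale degree 6 and the mode makes that degree carry a major triad, the tonic is F# and the mode is minor.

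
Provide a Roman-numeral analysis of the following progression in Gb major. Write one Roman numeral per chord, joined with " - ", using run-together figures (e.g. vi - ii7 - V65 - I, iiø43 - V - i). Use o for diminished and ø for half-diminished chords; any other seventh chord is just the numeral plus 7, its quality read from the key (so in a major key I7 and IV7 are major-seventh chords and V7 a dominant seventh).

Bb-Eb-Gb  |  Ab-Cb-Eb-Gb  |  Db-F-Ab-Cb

vi64 - ii7 - V7

Bb-Eb-Gb: root Eb is the submediant; minor triad there is vi64.
Ab-Cb-Eb-Gb has root Ab, degree 2 in Gb major, so ii7.
Db-F-Ab-Cb: dominant seventh chord on Db = scale degree 5 → V7.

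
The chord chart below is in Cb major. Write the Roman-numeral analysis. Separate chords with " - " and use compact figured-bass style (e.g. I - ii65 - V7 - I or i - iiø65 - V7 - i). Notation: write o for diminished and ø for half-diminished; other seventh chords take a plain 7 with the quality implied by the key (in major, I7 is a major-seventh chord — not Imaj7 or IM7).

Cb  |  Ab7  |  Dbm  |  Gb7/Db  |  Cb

Cb: major triad on Cb = scale degree 1 → I.
Ab7 is the secondary dominant of ii (dominant seventh chord on Ab): V7/ii.
Dbm: minor triad on Db = scale degree 2 → ii.
Gb7/Db: dominant seventh chord on Gb = scale degree 5 → V43.
Cb: root Cb is the tonic; major triad there is I.

I - V7/ii - ii - V43 - I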